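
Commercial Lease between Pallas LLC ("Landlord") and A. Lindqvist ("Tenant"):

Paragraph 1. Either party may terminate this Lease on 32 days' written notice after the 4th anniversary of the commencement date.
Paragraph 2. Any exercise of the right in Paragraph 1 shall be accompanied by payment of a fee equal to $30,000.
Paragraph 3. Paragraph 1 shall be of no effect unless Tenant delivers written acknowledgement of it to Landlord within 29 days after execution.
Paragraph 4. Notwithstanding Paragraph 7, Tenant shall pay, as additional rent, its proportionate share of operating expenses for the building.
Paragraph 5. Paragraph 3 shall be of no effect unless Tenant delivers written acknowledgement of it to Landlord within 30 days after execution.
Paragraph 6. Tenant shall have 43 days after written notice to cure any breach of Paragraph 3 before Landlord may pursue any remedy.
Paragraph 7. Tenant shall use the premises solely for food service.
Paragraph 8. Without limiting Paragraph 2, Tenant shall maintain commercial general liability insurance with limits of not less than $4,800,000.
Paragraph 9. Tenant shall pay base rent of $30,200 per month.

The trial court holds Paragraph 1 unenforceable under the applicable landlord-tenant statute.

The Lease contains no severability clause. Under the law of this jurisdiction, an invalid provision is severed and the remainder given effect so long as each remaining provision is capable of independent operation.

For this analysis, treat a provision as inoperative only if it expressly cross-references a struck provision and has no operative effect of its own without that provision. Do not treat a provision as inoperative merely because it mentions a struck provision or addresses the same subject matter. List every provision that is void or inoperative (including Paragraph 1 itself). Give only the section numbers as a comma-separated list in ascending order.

Paragraph 1 is struck. Paragraph 2 merely fixes the exercise fee for Paragraph 1; with Paragraph 1 gone it has nothing to operate on and falls away. Paragraph 3 merely fixes the acknowledgement condition for Paragraph 1; with Paragraph 1 gone it has nothing to operate on and falls away. The only function of Paragraph 5 is the acknowledgement condition for Paragraph 3, so it cannot stand once Paragraph 3 is removed. Paragraph 6 operates only by reference to Paragraph 3, so it falls with Paragraph 3. Paragraph 8 mentions Paragraph 2 but its own obligation stands independently of Paragraph 2, so Paragraph 8 is not affected. Under the stated default rule, only provisions that cannot operate independently fall away; the rest are enforced. Paragraph 4, Paragraph 7, Paragraph 8, and Paragraph 9 remain in effect.

1, 2, 3, 5, 6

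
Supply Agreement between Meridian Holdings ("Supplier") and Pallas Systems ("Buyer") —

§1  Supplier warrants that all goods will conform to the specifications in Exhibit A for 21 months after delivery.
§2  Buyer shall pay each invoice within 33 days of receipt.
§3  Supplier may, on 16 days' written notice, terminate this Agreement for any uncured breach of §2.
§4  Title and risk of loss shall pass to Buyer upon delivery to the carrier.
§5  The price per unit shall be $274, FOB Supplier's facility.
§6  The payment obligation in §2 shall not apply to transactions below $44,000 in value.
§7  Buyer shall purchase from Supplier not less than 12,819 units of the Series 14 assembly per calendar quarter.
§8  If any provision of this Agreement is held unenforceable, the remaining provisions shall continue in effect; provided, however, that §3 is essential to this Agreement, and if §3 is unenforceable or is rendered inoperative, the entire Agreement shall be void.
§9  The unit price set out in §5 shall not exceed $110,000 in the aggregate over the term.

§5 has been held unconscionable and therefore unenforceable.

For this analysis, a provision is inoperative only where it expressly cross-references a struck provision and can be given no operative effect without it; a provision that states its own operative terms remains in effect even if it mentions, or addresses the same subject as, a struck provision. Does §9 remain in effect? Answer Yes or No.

No

§5 is struck. §9 has no operative effect of its own apart from §5 and is therefore inoperative. §8 makes §3 an essential term, but §3 is unaffected, so the severability proviso in §8 preserves the remaining provisions. That leaves §1, §2, §3, §4, §6, §7, and §8 in effect. §9 is among the inoperative provisions, so the answer is no.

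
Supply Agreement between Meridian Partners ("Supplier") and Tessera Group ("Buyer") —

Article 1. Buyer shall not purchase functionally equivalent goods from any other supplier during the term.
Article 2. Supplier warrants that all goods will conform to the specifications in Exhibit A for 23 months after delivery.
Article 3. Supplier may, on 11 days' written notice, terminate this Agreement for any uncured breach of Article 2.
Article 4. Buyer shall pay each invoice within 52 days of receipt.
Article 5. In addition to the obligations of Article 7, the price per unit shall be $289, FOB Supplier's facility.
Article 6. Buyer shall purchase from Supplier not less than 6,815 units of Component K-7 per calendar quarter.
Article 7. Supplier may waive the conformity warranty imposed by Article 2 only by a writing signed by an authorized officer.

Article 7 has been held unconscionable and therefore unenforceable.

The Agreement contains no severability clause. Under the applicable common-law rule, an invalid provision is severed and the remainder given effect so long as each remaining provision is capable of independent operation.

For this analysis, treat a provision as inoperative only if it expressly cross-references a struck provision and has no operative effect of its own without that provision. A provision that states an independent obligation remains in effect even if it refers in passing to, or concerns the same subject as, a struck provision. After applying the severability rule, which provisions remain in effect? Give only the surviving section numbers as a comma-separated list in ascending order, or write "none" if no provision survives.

1, 2, 3, 4, 5, 6

Article 7 is struck. Although Article 5 refers to Article 7, its operative terms do not depend on Article 7, so it remains in effect. No other provision's operative terms depend on Article 7. With no severability clause, the stated default rule severs what cannot stand and enforces each remaining provision that can operate on its own. That leaves Article 1, Article 2, Article 3, Article 4, Article 5, and Article 6 in effect.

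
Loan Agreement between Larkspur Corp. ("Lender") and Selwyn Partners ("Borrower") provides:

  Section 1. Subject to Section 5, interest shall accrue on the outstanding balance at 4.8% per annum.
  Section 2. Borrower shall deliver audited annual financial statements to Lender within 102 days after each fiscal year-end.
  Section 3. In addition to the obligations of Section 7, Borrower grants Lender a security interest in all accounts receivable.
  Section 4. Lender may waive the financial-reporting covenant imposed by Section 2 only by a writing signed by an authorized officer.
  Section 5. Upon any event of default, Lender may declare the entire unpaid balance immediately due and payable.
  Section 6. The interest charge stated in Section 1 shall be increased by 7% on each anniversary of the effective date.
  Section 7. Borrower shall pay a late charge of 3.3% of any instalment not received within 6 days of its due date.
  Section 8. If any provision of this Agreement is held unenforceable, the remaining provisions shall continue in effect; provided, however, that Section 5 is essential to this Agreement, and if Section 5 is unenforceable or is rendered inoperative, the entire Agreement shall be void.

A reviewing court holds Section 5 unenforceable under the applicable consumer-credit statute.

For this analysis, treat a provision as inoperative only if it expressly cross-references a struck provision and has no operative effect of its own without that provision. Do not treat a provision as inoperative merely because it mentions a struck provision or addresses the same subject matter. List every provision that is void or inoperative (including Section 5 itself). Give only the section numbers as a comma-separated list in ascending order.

Section 5 is struck. No other provision's operative terms depend on Section 5. Section 8 makes Section 5 an essential term, and Section 5 is the provision held invalid; under Section 8, the entire Agreement is therefore void. No provision of the Agreement survives.

1, 2, 3, 4, 5, 6, 7, 8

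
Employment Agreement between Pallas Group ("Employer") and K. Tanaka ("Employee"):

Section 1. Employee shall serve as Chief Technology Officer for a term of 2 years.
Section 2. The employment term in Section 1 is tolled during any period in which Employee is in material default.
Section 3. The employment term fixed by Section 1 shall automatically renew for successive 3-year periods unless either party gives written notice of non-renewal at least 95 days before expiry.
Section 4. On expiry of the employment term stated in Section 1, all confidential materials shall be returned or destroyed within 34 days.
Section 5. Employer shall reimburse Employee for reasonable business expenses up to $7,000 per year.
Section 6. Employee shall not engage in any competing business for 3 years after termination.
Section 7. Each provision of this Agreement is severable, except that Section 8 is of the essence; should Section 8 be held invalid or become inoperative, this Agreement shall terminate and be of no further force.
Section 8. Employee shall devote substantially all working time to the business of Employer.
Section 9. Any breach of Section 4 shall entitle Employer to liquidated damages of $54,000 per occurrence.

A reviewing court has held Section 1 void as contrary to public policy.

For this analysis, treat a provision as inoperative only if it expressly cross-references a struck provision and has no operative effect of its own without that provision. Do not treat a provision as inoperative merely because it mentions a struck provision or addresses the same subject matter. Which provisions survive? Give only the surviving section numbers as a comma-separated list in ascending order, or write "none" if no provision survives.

5, 6, 7, 8

Section 1 is struck. Section 2 operates only by reference to Section 1, so it falls with Section 1. Section 3 has no operative effect of its own apart from Section 1 and is therefore inoperative. Section 4 merely fixes the return obligation tied to Section 1; with Section 1 gone it has nothing to operate on and falls away. Section 9 does nothing except set the liquidated-damages amount by reference to Section 4; with Section 4 gone it has no independent effect and is inoperative. Section 7 makes Section 8 an essential term, but Section 8 is unaffected, so the severability proviso in Section 7 preserves the remaining provisions. That leaves Section 5, Section 6, Section 7, and Section 8 in effect.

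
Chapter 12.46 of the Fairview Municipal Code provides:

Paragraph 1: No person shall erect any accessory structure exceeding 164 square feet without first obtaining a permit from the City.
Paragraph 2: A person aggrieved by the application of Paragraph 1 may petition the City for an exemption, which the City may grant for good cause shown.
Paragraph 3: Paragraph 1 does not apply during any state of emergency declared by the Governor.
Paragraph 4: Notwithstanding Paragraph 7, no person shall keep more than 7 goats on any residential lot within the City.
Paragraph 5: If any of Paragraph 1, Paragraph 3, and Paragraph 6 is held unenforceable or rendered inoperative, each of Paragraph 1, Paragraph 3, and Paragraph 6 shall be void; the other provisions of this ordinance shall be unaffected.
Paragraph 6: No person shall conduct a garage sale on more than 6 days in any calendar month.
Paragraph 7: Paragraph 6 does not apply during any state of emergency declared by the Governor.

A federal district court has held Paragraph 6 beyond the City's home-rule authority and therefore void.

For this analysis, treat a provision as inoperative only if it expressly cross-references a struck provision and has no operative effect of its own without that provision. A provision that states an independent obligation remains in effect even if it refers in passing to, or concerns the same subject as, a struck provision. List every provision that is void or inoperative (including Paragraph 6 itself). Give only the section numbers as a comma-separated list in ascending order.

Paragraph 6 is struck. Paragraph 7 has no operative effect of its own apart from Paragraph 6 and is therefore inoperative. Although Paragraph 4 refers to Paragraph 7, its operative terms do not depend on Paragraph 7, so it remains in effect. Paragraph 5 declares Paragraph 1, Paragraph 3, and Paragraph 6 mutually dependent; since one of them has fallen, all of them are of no effect. That brings down Paragraph 1 and Paragraph 3 as well. Paragraph 2 in turn depends solely on a provision now struck and likewise falls. The remainder continues in force under Paragraph 5. The provisions still in force are Paragraph 4 and Paragraph 5.

1, 2, 3, 6, 7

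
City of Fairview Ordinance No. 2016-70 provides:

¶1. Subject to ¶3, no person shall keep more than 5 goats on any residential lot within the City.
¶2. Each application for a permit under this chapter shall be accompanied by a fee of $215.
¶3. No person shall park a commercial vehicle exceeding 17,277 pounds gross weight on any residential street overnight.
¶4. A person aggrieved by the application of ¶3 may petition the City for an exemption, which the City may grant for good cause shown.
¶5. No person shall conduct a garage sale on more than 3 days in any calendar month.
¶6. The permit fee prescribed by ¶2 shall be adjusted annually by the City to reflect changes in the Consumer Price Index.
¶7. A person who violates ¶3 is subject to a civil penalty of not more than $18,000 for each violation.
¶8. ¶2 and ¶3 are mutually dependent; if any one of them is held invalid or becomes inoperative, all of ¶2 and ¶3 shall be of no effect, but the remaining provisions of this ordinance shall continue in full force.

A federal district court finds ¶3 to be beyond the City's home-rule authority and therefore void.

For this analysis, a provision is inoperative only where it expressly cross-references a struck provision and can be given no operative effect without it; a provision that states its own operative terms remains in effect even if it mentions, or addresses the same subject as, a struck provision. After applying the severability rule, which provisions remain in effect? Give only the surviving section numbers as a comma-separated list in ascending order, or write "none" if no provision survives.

¶3 is struck. ¶4 has no operative effect of its own apart from ¶3 and is therefore inoperative. ¶7 operates only by reference to ¶3, so it falls with ¶3. Although ¶1 refers to ¶3, its operative terms do not depend on ¶3, so it remains in effect. ¶8 declares ¶2 and ¶3 mutually dependent; since one of them has fallen, all of them are of no effect. That brings down ¶2 as well. ¶6 in turn depends solely on a provision now struck and likewise falls. The remainder continues in force under ¶8. The provisions still in force are ¶1, ¶5, and ¶8.

1, 5, 8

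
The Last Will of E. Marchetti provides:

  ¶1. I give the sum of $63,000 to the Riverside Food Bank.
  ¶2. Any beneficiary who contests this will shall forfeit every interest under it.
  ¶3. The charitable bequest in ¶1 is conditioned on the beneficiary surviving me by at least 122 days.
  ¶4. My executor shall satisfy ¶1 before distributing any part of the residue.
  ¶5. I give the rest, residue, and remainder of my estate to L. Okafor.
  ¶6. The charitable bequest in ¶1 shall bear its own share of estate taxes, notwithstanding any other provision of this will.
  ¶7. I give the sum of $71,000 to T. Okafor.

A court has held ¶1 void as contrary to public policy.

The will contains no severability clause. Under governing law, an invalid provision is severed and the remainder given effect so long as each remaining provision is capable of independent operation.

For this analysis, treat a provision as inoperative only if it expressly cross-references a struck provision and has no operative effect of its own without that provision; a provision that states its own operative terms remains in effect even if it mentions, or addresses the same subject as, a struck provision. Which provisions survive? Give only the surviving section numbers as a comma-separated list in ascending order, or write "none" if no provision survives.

¶1 is struck. ¶3 operates only by reference to ¶1, so it falls with ¶1. ¶4 operates only by reference to ¶1, so it falls with ¶1. The only function of ¶6 is the tax charge on ¶1, so it cannot stand once ¶1 is removed. Under the stated default rule, only provisions that cannot operate independently fall away; the rest are enforced. The provisions still in force are ¶2, ¶5, and ¶7.

2, 5, 7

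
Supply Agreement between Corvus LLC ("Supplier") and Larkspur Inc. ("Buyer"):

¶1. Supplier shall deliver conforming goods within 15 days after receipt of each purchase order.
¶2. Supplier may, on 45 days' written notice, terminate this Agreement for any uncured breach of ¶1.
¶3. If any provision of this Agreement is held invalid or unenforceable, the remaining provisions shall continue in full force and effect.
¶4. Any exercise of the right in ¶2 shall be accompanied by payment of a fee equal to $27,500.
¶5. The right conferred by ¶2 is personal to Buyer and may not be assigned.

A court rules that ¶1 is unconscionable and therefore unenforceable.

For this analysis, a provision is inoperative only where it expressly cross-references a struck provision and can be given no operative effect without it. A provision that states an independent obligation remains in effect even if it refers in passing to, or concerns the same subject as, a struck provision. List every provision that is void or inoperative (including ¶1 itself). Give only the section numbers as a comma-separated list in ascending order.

¶1 is struck. ¶2 has no operative effect of its own apart from ¶1 and is therefore inoperative. The only function of ¶4 is the exercise fee for ¶2, so it cannot stand once ¶2 is removed. ¶5 operates only by reference to ¶2, so it falls with ¶2. Under the severability clause in ¶3, the remaining provisions continue in force. Only ¶3 remains in effect.

1, 2, 4, 5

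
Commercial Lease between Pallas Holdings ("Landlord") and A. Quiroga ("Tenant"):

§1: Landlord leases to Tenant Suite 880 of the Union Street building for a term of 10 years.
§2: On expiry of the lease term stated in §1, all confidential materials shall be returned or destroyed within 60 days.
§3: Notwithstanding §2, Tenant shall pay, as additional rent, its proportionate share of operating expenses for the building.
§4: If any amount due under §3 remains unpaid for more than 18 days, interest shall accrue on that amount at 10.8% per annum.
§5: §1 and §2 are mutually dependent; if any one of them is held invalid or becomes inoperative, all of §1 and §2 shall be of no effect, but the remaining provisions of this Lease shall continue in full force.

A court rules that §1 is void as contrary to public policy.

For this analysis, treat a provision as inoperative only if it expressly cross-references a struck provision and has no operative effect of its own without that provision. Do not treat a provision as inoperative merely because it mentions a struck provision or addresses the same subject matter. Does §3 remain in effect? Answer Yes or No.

Yes

§1 is struck. §2 operates only by reference to §1, so it falls with §1. Although §3 refers to §2, its operative terms do not depend on §2, so it remains in effect. §5 declares §1 and §2 mutually dependent; since one of them has fallen, all of them are of no effect. The remainder continues in force under §5. §3, §4, and §5 remain in effect. §3 is among the surviving provisions, so the answer is yes.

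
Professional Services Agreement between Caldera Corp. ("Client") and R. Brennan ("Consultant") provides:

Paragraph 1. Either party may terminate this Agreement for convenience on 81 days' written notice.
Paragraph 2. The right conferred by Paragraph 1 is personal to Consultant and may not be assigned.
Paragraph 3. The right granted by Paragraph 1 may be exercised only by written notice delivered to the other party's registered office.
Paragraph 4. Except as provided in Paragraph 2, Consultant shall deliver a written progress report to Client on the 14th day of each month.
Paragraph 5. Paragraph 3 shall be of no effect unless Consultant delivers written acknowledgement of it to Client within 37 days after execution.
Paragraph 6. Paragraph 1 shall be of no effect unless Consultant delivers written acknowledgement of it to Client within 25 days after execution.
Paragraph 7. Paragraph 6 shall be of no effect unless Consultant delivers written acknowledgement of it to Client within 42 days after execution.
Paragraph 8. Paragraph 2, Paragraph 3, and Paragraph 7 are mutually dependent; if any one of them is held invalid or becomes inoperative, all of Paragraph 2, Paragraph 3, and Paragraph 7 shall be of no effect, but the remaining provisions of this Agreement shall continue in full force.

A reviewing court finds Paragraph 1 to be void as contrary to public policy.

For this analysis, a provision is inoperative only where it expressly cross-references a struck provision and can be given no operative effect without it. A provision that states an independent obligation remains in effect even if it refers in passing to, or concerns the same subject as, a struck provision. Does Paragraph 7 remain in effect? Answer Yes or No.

No

Paragraph 1 is struck. Paragraph 2 operates only by reference to Paragraph 1, so it falls with Paragraph 1. Paragraph 3 has no operative effect of its own apart from Paragraph 1 and is therefore inoperative. Paragraph 6 has no operative effect of its own apart from Paragraph 1 and is therefore inoperative. Paragraph 5 merely fixes the acknowledgement condition for Paragraph 3; with Paragraph 3 gone it has nothing to operate on and falls away. Paragraph 7 operates only by reference to Paragraph 6, so it falls with Paragraph 6. Although Paragraph 4 refers to Paragraph 2, its operative terms do not depend on Paragraph 2, so it remains in effect. Paragraph 8 declares Paragraph 2, Paragraph 3, and Paragraph 7 mutually dependent; since one of them has fallen, all of them are of no effect. The remainder continues in force under Paragraph 8. Paragraph 4 and Paragraph 8 remain in effect. Paragraph 7 is among the inoperative provisions, so the answer is no.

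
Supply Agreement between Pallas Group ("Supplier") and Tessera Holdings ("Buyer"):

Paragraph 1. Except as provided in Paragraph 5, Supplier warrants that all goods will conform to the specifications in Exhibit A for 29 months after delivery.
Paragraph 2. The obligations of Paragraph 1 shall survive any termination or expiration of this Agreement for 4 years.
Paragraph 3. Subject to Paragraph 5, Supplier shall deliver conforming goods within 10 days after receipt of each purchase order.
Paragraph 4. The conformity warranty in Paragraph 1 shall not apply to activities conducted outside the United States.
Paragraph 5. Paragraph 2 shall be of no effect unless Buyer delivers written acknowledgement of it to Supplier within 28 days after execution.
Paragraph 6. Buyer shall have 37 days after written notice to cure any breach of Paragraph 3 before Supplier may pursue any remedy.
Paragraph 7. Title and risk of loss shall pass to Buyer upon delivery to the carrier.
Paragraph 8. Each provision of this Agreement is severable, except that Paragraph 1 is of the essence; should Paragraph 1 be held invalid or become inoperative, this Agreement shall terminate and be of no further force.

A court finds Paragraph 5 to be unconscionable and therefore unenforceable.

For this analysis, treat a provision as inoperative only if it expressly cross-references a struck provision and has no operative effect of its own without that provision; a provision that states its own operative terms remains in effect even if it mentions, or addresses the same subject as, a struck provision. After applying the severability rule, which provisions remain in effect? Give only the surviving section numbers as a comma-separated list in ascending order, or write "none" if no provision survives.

1, 2, 3, 4, 6, 7, 8

Paragraph 5 is struck. Although Paragraph 1 refers to Paragraph 5, its operative terms do not depend on Paragraph 5, so it remains in effect. Although Paragraph 3 refers to Paragraph 5, its operative terms do not depend on Paragraph 5, so it remains in effect. No other provision's operative terms depend on Paragraph 5. Paragraph 8 makes Paragraph 1 an essential term, but Paragraph 1 is unaffected, so the severability proviso in Paragraph 8 preserves the remaining provisions. That leaves Paragraph 1, Paragraph 2, Paragraph 3, Paragraph 4, Paragraph 6, Paragraph 7, and Paragraph 8 in effect.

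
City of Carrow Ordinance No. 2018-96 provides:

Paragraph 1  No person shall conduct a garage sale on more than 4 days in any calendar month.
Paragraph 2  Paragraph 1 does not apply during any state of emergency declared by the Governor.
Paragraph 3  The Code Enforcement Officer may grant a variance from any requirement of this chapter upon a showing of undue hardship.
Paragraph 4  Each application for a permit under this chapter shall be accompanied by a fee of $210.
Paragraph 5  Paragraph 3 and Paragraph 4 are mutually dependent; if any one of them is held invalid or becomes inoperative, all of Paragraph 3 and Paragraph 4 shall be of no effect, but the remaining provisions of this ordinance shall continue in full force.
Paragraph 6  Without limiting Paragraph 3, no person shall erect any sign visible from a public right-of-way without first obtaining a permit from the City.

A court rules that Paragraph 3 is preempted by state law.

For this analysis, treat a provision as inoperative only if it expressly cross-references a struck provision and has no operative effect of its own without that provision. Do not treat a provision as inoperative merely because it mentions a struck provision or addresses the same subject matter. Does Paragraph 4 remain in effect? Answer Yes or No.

No

Paragraph 3 is struck. Although Paragraph 6 refers to Paragraph 3, its operative terms do not depend on Paragraph 3, so it remains in effect. No other provision's operative terms depend on Paragraph 3. Paragraph 5 declares Paragraph 3 and Paragraph 4 mutually dependent; since one of them has fallen, all of them are of no effect. That brings down Paragraph 4 as well. The remainder continues in force under Paragraph 5. The provisions still in force are Paragraph 1, Paragraph 2, Paragraph 5, and Paragraph 6. Paragraph 4 is among the inoperative provisions, so the answer is no.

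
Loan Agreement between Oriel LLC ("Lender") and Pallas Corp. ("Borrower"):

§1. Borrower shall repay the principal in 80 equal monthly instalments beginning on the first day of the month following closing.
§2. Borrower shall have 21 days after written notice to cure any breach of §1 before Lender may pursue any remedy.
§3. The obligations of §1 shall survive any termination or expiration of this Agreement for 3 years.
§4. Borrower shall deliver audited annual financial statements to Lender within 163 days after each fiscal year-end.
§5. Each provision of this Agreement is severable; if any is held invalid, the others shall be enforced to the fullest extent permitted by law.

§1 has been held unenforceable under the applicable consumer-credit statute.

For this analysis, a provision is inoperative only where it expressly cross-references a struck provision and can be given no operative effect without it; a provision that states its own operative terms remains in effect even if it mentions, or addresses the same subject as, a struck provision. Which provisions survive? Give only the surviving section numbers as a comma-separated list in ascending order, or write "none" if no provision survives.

4, 5

§1 is struck. §2 merely fixes the cure period for breach of §1; with §1 gone it has nothing to operate on and falls away. §3 has no operative effect of its own apart from §1 and is therefore inoperative. §5 is a severability clause and preserves every provision that can still be given independent effect. §4 and §5 remain in effect.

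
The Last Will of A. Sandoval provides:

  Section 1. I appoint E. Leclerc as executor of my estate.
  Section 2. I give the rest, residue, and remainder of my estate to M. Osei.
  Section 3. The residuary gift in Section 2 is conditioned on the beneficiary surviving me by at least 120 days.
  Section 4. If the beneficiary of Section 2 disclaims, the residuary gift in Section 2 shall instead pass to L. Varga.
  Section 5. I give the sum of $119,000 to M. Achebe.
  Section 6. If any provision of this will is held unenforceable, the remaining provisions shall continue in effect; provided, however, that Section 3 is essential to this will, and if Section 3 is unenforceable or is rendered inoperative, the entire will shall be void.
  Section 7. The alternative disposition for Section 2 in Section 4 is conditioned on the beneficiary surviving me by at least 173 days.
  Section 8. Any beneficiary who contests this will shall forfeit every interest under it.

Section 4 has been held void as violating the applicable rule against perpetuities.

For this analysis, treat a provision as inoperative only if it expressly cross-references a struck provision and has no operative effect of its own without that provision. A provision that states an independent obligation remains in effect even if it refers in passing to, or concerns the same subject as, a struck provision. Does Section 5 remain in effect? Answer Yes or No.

Section 4 is struck. Section 7 operates only by reference to Section 4, so it falls with Section 4. Section 6 makes Section 3 an essential term, but Section 3 is unaffected, so the severability proviso in Section 6 preserves the remaining provisions. The provisions still in force are Section 1, Section 2, Section 3, Section 5, Section 6, and Section 8. Section 5 is among the surviving provisions, so the answer is yes.

Yes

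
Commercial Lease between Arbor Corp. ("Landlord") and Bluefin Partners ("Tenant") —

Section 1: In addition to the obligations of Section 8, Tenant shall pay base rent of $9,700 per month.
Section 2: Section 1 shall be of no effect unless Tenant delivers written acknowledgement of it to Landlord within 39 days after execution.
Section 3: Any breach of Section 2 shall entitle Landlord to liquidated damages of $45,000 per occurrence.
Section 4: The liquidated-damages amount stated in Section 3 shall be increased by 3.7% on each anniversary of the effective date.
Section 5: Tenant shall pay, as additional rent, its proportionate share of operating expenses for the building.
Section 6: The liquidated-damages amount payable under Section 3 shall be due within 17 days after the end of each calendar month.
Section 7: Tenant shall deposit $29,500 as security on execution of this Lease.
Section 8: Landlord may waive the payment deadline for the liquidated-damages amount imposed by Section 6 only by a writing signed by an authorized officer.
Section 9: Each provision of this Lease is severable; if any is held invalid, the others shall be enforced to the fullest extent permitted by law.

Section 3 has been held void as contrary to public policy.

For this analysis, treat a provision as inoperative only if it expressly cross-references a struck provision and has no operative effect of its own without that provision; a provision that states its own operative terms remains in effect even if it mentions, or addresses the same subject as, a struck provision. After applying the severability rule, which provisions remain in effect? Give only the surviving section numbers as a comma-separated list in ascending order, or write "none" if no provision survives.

Section 3 is struck. Section 4 has no operative effect of its own apart from Section 3 and is therefore inoperative. The whole of Section 6 is the payment deadline for the liquidated-damages amount, defined by reference to Section 3, so Section 6 cannot stand once Section 3 is removed. Section 8 merely fixes the waiver condition for Section 6; with Section 6 gone it has nothing to operate on and falls away. Although Section 1 refers to Section 8, its operative terms do not depend on Section 8, so it remains in effect. Section 9 is a severability clause and preserves every provision that can still be given independent effect. The provisions still in force are Section 1, Section 2, Section 5, Section 7, and Section 9.

1, 2, 5, 7, 9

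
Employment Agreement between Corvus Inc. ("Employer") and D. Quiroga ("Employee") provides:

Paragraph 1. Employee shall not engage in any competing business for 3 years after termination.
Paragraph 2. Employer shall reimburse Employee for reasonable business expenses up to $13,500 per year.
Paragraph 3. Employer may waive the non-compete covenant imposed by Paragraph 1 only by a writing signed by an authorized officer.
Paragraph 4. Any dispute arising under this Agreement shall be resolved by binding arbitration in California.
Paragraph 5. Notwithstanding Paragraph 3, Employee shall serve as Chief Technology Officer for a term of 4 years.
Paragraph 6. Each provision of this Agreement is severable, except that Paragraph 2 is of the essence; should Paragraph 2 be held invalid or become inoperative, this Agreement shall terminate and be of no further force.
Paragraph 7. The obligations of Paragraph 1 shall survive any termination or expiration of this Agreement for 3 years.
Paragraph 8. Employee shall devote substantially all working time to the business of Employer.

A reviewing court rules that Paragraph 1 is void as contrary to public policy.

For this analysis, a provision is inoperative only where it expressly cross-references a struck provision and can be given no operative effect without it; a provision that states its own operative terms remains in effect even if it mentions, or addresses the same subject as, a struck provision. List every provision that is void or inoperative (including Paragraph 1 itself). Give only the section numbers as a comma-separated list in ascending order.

Paragraph 1 is struck. Paragraph 3 operates only by reference to Paragraph 1, so it falls with Paragraph 1. The only function of Paragraph 7 is the survival period for Paragraph 1, so it cannot stand once Paragraph 1 is removed. Although Paragraph 5 refers to Paragraph 3, its operative terms do not depend on Paragraph 3, so it remains in effect. Paragraph 6 makes Paragraph 2 an essential term, but Paragraph 2 is unaffected, so the severability proviso in Paragraph 6 preserves the remaining provisions. Paragraph 2, Paragraph 4, Paragraph 5, Paragraph 6, and Paragraph 8 remain in effect.

1, 3, 7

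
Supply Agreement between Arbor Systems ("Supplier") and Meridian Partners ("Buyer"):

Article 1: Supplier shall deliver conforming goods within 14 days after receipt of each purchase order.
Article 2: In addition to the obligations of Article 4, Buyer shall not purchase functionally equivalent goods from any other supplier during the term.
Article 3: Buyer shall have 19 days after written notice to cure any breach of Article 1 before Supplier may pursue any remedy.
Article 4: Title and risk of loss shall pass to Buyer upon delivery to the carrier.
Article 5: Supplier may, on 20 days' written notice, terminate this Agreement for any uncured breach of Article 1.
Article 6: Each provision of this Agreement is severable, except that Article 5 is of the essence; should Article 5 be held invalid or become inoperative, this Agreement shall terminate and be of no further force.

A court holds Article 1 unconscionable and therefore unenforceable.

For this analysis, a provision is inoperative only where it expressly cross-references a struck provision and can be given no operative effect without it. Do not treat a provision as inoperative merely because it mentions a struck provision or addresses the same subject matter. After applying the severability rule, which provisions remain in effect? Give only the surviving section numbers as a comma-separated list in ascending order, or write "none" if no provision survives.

none

Article 1 is struck. The only function of Article 3 is the cure period for breach of Article 1, so it cannot stand once Article 1 is removed. The only function of Article 5 is the termination right for breach of Article 1, so it cannot stand once Article 1 is removed. Article 6 makes Article 5 an essential term, and Article 5 has been rendered inoperative by the cascade; under Article 6, the entire Agreement is therefore void. No provision of the Agreement survives.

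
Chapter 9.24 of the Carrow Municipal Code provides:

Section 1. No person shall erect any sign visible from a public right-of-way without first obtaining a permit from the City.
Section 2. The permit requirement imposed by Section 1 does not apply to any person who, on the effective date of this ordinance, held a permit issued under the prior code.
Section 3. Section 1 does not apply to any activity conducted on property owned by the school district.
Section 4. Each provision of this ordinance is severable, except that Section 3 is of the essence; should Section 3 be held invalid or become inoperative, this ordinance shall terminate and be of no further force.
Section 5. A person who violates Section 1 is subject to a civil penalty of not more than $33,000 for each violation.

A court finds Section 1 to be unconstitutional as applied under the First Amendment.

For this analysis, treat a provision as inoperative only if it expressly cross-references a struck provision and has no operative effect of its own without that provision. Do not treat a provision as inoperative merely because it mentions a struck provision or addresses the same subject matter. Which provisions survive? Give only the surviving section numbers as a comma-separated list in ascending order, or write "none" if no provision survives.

Section 1 is struck. The only function of Section 2 is the grandfather exemption from Section 1, so it cannot stand once Section 1 is removed. Section 3 has no operative effect of its own apart from Section 1 and is therefore inoperative. The only function of Section 5 is the civil penalty for violating Section 1, so it cannot stand once Section 1 is removed. Section 4 makes Section 3 an essential term, and Section 3 has been rendered inoperative by the cascade; under Section 4, the entire ordinance is therefore void. No provision of the ordinance survives.

none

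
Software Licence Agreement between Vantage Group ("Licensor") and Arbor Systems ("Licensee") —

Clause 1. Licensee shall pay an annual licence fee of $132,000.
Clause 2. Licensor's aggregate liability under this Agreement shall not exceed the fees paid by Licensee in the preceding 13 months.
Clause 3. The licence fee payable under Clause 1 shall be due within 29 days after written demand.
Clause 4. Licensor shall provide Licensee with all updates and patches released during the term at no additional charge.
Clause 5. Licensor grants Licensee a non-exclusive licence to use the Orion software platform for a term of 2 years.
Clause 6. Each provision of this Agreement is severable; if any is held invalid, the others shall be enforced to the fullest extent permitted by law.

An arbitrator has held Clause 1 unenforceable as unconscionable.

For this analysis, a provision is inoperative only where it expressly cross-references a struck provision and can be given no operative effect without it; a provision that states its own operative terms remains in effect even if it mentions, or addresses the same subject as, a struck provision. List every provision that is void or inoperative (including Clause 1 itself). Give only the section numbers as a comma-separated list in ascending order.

Clause 1 is struck. The whole of Clause 3 is the payment deadline for the licence fee, defined by reference to Clause 1, so Clause 3 cannot stand once Clause 1 is removed. Clause 6 is a severability clause and preserves every provision that can still be given independent effect. Clause 2, Clause 4, Clause 5, and Clause 6 remain in effect.

1, 3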